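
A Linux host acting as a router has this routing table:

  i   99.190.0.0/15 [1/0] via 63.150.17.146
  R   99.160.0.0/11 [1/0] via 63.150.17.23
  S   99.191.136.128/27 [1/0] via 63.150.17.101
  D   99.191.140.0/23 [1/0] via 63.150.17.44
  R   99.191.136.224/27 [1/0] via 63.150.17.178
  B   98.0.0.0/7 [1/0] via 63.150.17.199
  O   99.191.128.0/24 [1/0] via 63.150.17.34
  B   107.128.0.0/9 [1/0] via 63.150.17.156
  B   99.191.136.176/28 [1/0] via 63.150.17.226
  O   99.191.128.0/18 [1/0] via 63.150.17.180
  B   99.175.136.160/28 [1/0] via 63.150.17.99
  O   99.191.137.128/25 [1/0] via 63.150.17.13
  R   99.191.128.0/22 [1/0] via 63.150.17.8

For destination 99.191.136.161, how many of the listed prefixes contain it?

Prefixes containing 99.191.136.161:
  98.0.0.0/7 (98.0.0.0 - 99.255.255.255)
  99.160.0.0/11 (99.160.0.0 - 99.191.255.255)
  99.190.0.0/15 (99.190.0.0 - 99.191.255.255)
  99.191.128.0/18 (99.191.128.0 - 99.191.191.255)
Total matching entries: 4.

4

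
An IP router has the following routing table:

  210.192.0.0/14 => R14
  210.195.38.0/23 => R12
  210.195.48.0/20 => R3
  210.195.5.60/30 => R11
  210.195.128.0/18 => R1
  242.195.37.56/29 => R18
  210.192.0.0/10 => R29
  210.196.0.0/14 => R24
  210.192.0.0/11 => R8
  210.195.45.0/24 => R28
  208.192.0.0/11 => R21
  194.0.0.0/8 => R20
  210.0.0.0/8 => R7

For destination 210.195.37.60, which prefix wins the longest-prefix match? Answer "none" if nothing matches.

210.192.0.0/14

Entries matching 210.195.37.60:
  210.0.0.0/8 (210.0.0.0 - 210.255.255.255)
  210.192.0.0/10 (210.192.0.0 - 210.255.255.255)
  210.192.0.0/11 (210.192.0.0 - 210.223.255.255)
  210.192.0.0/14 (210.192.0.0 - 210.195.255.255)
Most specific is 210.192.0.0/14.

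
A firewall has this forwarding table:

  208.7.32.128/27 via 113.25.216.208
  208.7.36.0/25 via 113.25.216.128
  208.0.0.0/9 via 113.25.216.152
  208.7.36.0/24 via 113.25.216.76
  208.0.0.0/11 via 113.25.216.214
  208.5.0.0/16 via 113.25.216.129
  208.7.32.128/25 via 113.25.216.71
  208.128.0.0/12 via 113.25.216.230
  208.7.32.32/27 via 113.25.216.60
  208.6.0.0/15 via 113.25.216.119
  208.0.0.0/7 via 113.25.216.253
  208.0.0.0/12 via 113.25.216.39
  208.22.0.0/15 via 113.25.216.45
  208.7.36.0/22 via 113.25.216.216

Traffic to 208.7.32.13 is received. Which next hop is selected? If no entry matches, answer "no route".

113.25.216.119

Routes whose prefix contains 208.7.32.13:
  208.0.0.0/7 (208.0.0.0 - 209.255.255.255) -> 113.25.216.253
  208.0.0.0/9 (208.0.0.0 - 208.127.255.255) -> 113.25.216.152
  208.0.0.0/11 (208.0.0.0 - 208.31.255.255) -> 113.25.216.214
  208.0.0.0/12 (208.0.0.0 - 208.15.255.255) -> 113.25.216.39
  208.6.0.0/15 (208.6.0.0 - 208.7.255.255) -> 113.25.216.119
More-specific entries that do NOT match:
  208.7.32.128/27 (208.7.32.128 - 208.7.32.159) does not contain 208.7.32.13
  208.7.32.32/27 (208.7.32.32 - 208.7.32.63) does not contain 208.7.32.13
  208.7.36.0/25 (208.7.36.0 - 208.7.36.127) does not contain 208.7.32.13
  208.7.32.128/25 (208.7.32.128 - 208.7.32.255) does not contain 208.7.32.13
  208.7.36.0/24 (208.7.36.0 - 208.7.36.255) does not contain 208.7.32.13
  208.7.36.0/22 (208.7.36.0 - 208.7.39.255) does not contain 208.7.32.13
  208.5.0.0/16 (208.5.0.0 - 208.5.255.255) does not contain 208.7.32.13
Longest matching prefix is /15 -> next hop 113.25.216.119.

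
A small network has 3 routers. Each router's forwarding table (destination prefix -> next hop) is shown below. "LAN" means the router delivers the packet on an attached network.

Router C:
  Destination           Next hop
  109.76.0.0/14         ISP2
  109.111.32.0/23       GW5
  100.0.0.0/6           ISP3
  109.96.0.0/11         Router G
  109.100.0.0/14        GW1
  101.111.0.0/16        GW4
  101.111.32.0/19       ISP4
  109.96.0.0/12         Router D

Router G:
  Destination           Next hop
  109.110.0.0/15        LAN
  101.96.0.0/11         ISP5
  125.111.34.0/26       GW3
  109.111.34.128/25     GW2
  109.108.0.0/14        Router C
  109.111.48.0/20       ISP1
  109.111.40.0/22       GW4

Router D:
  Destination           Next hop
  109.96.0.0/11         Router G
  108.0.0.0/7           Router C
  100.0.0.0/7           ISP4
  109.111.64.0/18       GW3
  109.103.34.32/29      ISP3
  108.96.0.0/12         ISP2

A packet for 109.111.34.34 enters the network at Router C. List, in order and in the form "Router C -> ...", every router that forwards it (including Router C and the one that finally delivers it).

Router C -> Router D -> Router G

At Router C: longest match for 109.111.34.34 is 109.96.0.0/12 -> Router D
At Router D: longest match for 109.111.34.34 is 109.96.0.0/11 -> Router G
At Router G: longest match for 109.111.34.34 is 109.110.0.0/15 -> LAN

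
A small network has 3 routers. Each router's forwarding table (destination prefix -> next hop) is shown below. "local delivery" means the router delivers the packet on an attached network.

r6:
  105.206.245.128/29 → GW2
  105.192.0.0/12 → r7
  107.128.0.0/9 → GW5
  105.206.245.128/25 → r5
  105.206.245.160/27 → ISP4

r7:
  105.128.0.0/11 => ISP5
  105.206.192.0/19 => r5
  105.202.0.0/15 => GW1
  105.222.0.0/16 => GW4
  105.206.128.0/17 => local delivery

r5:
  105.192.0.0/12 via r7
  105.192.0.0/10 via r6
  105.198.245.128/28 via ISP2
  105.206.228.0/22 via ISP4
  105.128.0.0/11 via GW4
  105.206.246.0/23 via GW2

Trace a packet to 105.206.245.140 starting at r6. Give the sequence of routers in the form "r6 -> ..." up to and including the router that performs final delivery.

At r6: longest match for 105.206.245.140 is 105.206.245.128/25 -> r5
At r5: longest match for 105.206.245.140 is 105.192.0.0/12 -> r7
At r7: longest match for 105.206.245.140 is 105.206.128.0/17 -> local delivery

r6 -> r5 -> r7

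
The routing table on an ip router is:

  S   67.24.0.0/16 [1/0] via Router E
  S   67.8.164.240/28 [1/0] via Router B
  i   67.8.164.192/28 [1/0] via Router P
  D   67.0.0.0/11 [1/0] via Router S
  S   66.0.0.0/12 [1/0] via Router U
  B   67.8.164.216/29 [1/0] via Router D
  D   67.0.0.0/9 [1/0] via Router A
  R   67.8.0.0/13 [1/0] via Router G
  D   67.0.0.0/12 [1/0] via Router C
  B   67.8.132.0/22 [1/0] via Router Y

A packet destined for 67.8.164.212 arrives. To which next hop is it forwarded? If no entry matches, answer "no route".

Router G

Routes whose prefix contains 67.8.164.212:
  67.0.0.0/9 (67.0.0.0 - 67.127.255.255) -> Router A
  67.0.0.0/11 (67.0.0.0 - 67.31.255.255) -> Router S
  67.0.0.0/12 (67.0.0.0 - 67.15.255.255) -> Router C
  67.8.0.0/13 (67.8.0.0 - 67.15.255.255) -> Router G
More-specific entries that do NOT match:
  67.8.164.216/29 (67.8.164.216 - 67.8.164.223) does not contain 67.8.164.212
  67.8.164.240/28 (67.8.164.240 - 67.8.164.255) does not contain 67.8.164.212
  67.8.164.192/28 (67.8.164.192 - 67.8.164.207) does not contain 67.8.164.212
  67.8.132.0/22 (67.8.132.0 - 67.8.135.255) does not contain 67.8.164.212
  67.24.0.0/16 (67.24.0.0 - 67.24.255.255) does not contain 67.8.164.212
Longest matching prefix is /13 -> next hop Router G.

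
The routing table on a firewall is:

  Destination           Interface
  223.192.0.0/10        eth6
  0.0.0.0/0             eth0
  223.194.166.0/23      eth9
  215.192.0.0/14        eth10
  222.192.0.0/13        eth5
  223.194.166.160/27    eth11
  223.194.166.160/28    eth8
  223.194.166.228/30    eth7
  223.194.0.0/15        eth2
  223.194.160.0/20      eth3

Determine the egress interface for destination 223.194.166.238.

Routes whose prefix contains 223.194.166.238:
  0.0.0.0/0 (default, matches everything) -> eth0
  223.192.0.0/10 (223.192.0.0 - 223.255.255.255) -> eth6
  223.194.0.0/15 (223.194.0.0 - 223.195.255.255) -> eth2
  223.194.160.0/20 (223.194.160.0 - 223.194.175.255) -> eth3
  223.194.166.0/23 (223.194.166.0 - 223.194.167.255) -> eth9
More-specific entries that do NOT match:
  223.194.166.228/30 (223.194.166.228 - 223.194.166.231) does not contain 223.194.166.238
  223.194.166.160/28 (223.194.166.160 - 223.194.166.175) does not contain 223.194.166.238
  223.194.166.160/27 (223.194.166.160 - 223.194.166.191) does not contain 223.194.166.238
Longest matching prefix is /23 -> interface eth9.

eth9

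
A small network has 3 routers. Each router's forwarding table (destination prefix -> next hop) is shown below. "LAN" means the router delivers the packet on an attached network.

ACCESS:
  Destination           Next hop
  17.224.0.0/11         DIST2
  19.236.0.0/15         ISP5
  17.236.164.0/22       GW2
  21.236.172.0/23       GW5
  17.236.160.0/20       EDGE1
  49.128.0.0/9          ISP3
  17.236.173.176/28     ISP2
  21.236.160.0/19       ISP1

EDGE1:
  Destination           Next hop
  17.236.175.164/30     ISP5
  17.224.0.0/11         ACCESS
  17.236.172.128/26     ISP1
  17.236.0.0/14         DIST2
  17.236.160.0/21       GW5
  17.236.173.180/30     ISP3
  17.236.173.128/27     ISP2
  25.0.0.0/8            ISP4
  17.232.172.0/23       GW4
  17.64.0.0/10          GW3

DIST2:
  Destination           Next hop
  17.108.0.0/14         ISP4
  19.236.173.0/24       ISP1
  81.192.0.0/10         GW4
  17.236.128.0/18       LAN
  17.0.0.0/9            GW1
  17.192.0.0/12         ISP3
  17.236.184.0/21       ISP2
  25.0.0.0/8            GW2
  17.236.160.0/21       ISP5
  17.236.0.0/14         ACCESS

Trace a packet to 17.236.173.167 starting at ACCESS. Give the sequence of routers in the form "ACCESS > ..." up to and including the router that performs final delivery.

At ACCESS: longest match for 17.236.173.167 is 17.236.160.0/20 -> EDGE1
At EDGE1: longest match for 17.236.173.167 is 17.236.0.0/14 -> DIST2
At DIST2: longest match for 17.236.173.167 is 17.236.128.0/18 -> LAN

ACCESS > EDGE1 > DIST2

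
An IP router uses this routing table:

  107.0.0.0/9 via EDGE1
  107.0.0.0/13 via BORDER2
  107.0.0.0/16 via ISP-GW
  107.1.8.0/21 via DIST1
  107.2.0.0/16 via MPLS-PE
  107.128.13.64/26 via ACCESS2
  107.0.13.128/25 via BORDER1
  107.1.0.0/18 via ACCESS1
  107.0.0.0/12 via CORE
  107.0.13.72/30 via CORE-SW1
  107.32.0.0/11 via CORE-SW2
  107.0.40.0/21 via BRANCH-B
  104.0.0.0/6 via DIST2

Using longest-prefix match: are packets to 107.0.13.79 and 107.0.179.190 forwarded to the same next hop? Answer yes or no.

yes

107.0.13.79: longest match 107.0.0.0/16 -> ISP-GW
107.0.179.190: longest match 107.0.0.0/16 -> ISP-GW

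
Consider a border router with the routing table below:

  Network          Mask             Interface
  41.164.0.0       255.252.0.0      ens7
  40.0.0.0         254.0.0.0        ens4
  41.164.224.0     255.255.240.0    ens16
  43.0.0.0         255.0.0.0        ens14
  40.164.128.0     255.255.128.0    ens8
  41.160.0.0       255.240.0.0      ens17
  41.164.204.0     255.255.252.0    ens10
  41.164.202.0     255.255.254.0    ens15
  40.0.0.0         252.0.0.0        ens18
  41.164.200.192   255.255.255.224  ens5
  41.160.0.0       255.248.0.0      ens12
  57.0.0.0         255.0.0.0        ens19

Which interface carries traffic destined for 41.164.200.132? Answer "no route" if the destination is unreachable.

Routes whose prefix contains 41.164.200.132:
  40.0.0.0/6 (40.0.0.0 - 43.255.255.255) -> ens18
  40.0.0.0/7 (40.0.0.0 - 41.255.255.255) -> ens4
  41.160.0.0/12 (41.160.0.0 - 41.175.255.255) -> ens17
  41.160.0.0/13 (41.160.0.0 - 41.167.255.255) -> ens12
  41.164.0.0/14 (41.164.0.0 - 41.167.255.255) -> ens7
More-specific entries that do NOT match:
  41.164.200.192/27 (41.164.200.192 - 41.164.200.223) does not contain 41.164.200.132
  41.164.202.0/23 (41.164.202.0 - 41.164.203.255) does not contain 41.164.200.132
  41.164.204.0/22 (41.164.204.0 - 41.164.207.255) does not contain 41.164.200.132
  41.164.224.0/20 (41.164.224.0 - 41.164.239.255) does not contain 41.164.200.132
  40.164.128.0/17 (40.164.128.0 - 40.164.255.255) does not contain 41.164.200.132
Longest matching prefix is /14 -> interface ens7.

ens7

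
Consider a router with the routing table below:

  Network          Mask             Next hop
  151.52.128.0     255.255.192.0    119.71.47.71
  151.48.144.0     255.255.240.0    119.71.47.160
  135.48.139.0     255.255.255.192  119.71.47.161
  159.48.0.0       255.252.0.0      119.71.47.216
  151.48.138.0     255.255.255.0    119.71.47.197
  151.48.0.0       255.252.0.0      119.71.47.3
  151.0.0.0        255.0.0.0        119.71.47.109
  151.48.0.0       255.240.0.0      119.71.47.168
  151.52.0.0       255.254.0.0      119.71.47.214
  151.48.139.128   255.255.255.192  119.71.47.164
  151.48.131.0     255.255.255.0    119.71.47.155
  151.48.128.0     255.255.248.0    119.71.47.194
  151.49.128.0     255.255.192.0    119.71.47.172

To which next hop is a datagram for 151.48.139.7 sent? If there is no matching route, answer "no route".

Routes whose prefix contains 151.48.139.7:
  151.0.0.0/8 (151.0.0.0 - 151.255.255.255) -> 119.71.47.109
  151.48.0.0/12 (151.48.0.0 - 151.63.255.255) -> 119.71.47.168
  151.48.0.0/14 (151.48.0.0 - 151.51.255.255) -> 119.71.47.3
More-specific entries that do NOT match:
  135.48.139.0/26 (135.48.139.0 - 135.48.139.63) does not contain 151.48.139.7
  151.48.139.128/26 (151.48.139.128 - 151.48.139.191) does not contain 151.48.139.7
  151.48.138.0/24 (151.48.138.0 - 151.48.138.255) does not contain 151.48.139.7
  151.48.131.0/24 (151.48.131.0 - 151.48.131.255) does not contain 151.48.139.7
  151.48.128.0/21 (151.48.128.0 - 151.48.135.255) does not contain 151.48.139.7
  151.48.144.0/20 (151.48.144.0 - 151.48.159.255) does not contain 151.48.139.7
  151.52.128.0/18 (151.52.128.0 - 151.52.191.255) does not contain 151.48.139.7
  151.49.128.0/18 (151.49.128.0 - 151.49.191.255) does not contain 151.48.139.7
  151.52.0.0/15 (151.52.0.0 - 151.53.255.255) does not contain 151.48.139.7
Longest matching prefix is /14 -> next hop 119.71.47.3.

119.71.47.3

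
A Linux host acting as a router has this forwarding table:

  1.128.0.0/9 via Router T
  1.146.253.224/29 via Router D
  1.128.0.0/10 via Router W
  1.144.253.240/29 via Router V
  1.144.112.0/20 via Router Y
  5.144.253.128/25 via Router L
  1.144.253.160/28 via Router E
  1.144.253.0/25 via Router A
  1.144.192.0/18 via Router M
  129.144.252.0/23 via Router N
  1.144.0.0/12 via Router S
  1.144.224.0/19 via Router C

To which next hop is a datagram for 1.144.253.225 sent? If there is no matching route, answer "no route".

Routes whose prefix contains 1.144.253.225:
  1.128.0.0/9 (1.128.0.0 - 1.255.255.255) -> Router T
  1.128.0.0/10 (1.128.0.0 - 1.191.255.255) -> Router W
  1.144.0.0/12 (1.144.0.0 - 1.159.255.255) -> Router S
  1.144.192.0/18 (1.144.192.0 - 1.144.255.255) -> Router M
  1.144.224.0/19 (1.144.224.0 - 1.144.255.255) -> Router C
More-specific entries that do NOT match:
  1.146.253.224/29 (1.146.253.224 - 1.146.253.231) does not contain 1.144.253.225
  1.144.253.240/29 (1.144.253.240 - 1.144.253.247) does not contain 1.144.253.225
  1.144.253.160/28 (1.144.253.160 - 1.144.253.175) does not contain 1.144.253.225
  5.144.253.128/25 (5.144.253.128 - 5.144.253.255) does not contain 1.144.253.225
  1.144.253.0/25 (1.144.253.0 - 1.144.253.127) does not contain 1.144.253.225
  129.144.252.0/23 (129.144.252.0 - 129.144.253.255) does not contain 1.144.253.225
  1.144.112.0/20 (1.144.112.0 - 1.144.127.255) does not contain 1.144.253.225
Longest matching prefix is /19 -> next hop Router C.

Router C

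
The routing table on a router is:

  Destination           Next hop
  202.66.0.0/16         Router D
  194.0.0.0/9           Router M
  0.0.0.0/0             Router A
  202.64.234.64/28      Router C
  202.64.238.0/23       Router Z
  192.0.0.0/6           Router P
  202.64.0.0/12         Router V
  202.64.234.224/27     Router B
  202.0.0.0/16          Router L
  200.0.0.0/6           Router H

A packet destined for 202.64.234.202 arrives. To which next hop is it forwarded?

Routes whose prefix contains 202.64.234.202:
  0.0.0.0/0 (default, matches everything) -> Router A
  200.0.0.0/6 (200.0.0.0 - 203.255.255.255) -> Router H
  202.64.0.0/12 (202.64.0.0 - 202.79.255.255) -> Router V
More-specific entries that do NOT match:
  202.64.234.64/28 (202.64.234.64 - 202.64.234.79) does not contain 202.64.234.202
  202.64.234.224/27 (202.64.234.224 - 202.64.234.255) does not contain 202.64.234.202
  202.64.238.0/23 (202.64.238.0 - 202.64.239.255) does not contain 202.64.234.202
  202.66.0.0/16 (202.66.0.0 - 202.66.255.255) does not contain 202.64.234.202
  202.0.0.0/16 (202.0.0.0 - 202.0.255.255) does not contain 202.64.234.202
Longest matching prefix is /12 -> next hop Router V.

Router V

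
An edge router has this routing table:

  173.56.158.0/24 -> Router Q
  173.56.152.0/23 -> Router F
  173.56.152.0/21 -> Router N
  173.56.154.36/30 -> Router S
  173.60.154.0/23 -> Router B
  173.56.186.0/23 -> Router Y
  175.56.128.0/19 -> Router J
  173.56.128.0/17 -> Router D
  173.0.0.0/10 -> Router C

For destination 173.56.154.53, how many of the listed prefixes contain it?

3

Prefixes containing 173.56.154.53:
  173.0.0.0/10 (173.0.0.0 - 173.63.255.255)
  173.56.128.0/17 (173.56.128.0 - 173.56.255.255)
  173.56.152.0/21 (173.56.152.0 - 173.56.159.255)
Total matching entries: 3.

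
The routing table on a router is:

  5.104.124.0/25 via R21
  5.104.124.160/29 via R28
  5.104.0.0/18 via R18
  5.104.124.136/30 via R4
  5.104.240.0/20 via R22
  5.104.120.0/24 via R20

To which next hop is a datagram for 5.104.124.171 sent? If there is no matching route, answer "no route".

no route

No entry's prefix contains 5.104.124.171; there is no default route.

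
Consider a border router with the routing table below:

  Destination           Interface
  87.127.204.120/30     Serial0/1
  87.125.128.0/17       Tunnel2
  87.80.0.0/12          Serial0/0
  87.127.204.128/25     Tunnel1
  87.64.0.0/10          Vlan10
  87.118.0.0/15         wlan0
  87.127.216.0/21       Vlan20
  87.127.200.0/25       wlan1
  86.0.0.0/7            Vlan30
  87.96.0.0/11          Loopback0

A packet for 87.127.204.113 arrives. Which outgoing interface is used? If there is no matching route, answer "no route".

Loopback0

Routes whose prefix contains 87.127.204.113:
  86.0.0.0/7 (86.0.0.0 - 87.255.255.255) -> Vlan30
  87.64.0.0/10 (87.64.0.0 - 87.127.255.255) -> Vlan10
  87.96.0.0/11 (87.96.0.0 - 87.127.255.255) -> Loopback0
More-specific entries that do NOT match:
  87.127.204.120/30 (87.127.204.120 - 87.127.204.123) does not contain 87.127.204.113
  87.127.204.128/25 (87.127.204.128 - 87.127.204.255) does not contain 87.127.204.113
  87.127.200.0/25 (87.127.200.0 - 87.127.200.127) does not contain 87.127.204.113
  87.127.216.0/21 (87.127.216.0 - 87.127.223.255) does not contain 87.127.204.113
  87.125.128.0/17 (87.125.128.0 - 87.125.255.255) does not contain 87.127.204.113
  87.118.0.0/15 (87.118.0.0 - 87.119.255.255) does not contain 87.127.204.113
  87.80.0.0/12 (87.80.0.0 - 87.95.255.255) does not contain 87.127.204.113
Longest matching prefix is /11 -> interface Loopback0.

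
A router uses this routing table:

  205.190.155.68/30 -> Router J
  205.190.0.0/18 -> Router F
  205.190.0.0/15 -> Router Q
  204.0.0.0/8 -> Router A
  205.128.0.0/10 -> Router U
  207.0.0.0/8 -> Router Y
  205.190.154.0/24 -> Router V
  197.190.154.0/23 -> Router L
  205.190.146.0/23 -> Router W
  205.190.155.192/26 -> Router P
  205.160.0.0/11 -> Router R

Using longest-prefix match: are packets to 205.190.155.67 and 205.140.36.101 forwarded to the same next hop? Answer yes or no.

205.190.155.67: longest match 205.190.0.0/15 -> Router Q
205.140.36.101: longest match 205.128.0.0/10 -> Router U

no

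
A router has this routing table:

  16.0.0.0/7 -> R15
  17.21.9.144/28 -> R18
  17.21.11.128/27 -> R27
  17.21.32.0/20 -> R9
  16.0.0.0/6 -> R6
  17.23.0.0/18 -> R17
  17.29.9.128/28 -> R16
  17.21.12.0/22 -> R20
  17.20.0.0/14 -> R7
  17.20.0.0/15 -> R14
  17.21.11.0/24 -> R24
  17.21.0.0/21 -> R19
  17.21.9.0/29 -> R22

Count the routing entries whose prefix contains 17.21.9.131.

Prefixes containing 17.21.9.131:
  16.0.0.0/6 (16.0.0.0 - 19.255.255.255)
  16.0.0.0/7 (16.0.0.0 - 17.255.255.255)
  17.20.0.0/14 (17.20.0.0 - 17.23.255.255)
  17.20.0.0/15 (17.20.0.0 - 17.21.255.255)
Total matching entries: 4.

4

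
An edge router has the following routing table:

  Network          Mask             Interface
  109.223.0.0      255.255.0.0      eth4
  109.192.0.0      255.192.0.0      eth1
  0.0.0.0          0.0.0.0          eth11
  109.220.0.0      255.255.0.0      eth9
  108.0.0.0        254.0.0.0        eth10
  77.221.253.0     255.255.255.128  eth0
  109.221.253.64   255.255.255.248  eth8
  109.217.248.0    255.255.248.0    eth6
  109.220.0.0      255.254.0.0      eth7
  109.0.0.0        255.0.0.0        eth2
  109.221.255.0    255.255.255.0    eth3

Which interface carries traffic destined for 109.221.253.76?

Routes whose prefix contains 109.221.253.76:
  0.0.0.0/0 (default, matches everything) -> eth11
  108.0.0.0/7 (108.0.0.0 - 109.255.255.255) -> eth10
  109.0.0.0/8 (109.0.0.0 - 109.255.255.255) -> eth2
  109.192.0.0/10 (109.192.0.0 - 109.255.255.255) -> eth1
  109.220.0.0/15 (109.220.0.0 - 109.221.255.255) -> eth7
More-specific entries that do NOT match:
  109.221.253.64/29 (109.221.253.64 - 109.221.253.71) does not contain 109.221.253.76
  77.221.253.0/25 (77.221.253.0 - 77.221.253.127) does not contain 109.221.253.76
  109.221.255.0/24 (109.221.255.0 - 109.221.255.255) does not contain 109.221.253.76
  109.217.248.0/21 (109.217.248.0 - 109.217.255.255) does not contain 109.221.253.76
  109.223.0.0/16 (109.223.0.0 - 109.223.255.255) does not contain 109.221.253.76
  109.220.0.0/16 (109.220.0.0 - 109.220.255.255) does not contain 109.221.253.76
Longest matching prefix is /15 -> interface eth7.

eth7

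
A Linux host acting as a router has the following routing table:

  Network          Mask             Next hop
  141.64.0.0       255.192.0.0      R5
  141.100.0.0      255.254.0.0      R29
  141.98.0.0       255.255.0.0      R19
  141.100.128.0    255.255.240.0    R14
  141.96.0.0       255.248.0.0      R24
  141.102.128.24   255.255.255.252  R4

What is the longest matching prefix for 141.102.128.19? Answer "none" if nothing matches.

141.96.0.0/13

Entries matching 141.102.128.19:
  141.64.0.0/10 (141.64.0.0 - 141.127.255.255)
  141.96.0.0/13 (141.96.0.0 - 141.103.255.255)
Most specific is 141.96.0.0/13.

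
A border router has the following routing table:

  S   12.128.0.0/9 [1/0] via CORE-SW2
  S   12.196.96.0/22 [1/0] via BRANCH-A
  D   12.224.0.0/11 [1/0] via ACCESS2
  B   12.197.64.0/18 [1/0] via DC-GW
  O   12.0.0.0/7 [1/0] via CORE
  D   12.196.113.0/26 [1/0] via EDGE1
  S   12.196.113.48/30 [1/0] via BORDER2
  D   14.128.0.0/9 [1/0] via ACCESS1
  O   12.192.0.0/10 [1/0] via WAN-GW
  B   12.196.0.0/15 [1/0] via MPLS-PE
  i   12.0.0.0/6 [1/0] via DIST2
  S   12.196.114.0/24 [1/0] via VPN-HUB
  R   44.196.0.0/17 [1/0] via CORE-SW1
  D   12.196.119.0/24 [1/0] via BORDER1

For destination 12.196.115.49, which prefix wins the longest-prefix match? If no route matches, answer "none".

Entries matching 12.196.115.49:
  12.0.0.0/6 (12.0.0.0 - 15.255.255.255)
  12.0.0.0/7 (12.0.0.0 - 13.255.255.255)
  12.128.0.0/9 (12.128.0.0 - 12.255.255.255)
  12.192.0.0/10 (12.192.0.0 - 12.255.255.255)
  12.196.0.0/15 (12.196.0.0 - 12.197.255.255)
Most specific is 12.196.0.0/15.

12.196.0.0/15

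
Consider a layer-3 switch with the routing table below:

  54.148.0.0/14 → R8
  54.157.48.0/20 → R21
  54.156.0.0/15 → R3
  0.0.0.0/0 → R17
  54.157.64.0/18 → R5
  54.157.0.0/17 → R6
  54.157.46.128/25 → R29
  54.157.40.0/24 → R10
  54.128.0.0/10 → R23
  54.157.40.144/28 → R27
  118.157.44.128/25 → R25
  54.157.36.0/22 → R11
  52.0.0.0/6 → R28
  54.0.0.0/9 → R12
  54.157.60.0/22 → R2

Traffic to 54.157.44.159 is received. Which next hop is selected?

R6

Routes whose prefix contains 54.157.44.159:
  0.0.0.0/0 (default, matches everything) -> R17
  52.0.0.0/6 (52.0.0.0 - 55.255.255.255) -> R28
  54.128.0.0/10 (54.128.0.0 - 54.191.255.255) -> R23
  54.156.0.0/15 (54.156.0.0 - 54.157.255.255) -> R3
  54.157.0.0/17 (54.157.0.0 - 54.157.127.255) -> R6
More-specific entries that do NOT match:
  54.157.40.144/28 (54.157.40.144 - 54.157.40.159) does not contain 54.157.44.159
  54.157.46.128/25 (54.157.46.128 - 54.157.46.255) does not contain 54.157.44.159
  118.157.44.128/25 (118.157.44.128 - 118.157.44.255) does not contain 54.157.44.159
  54.157.40.0/24 (54.157.40.0 - 54.157.40.255) does not contain 54.157.44.159
  54.157.36.0/22 (54.157.36.0 - 54.157.39.255) does not contain 54.157.44.159
  54.157.60.0/22 (54.157.60.0 - 54.157.63.255) does not contain 54.157.44.159
  54.157.48.0/20 (54.157.48.0 - 54.157.63.255) does not contain 54.157.44.159
  54.157.64.0/18 (54.157.64.0 - 54.157.127.255) does not contain 54.157.44.159
Longest matching prefix is /17 -> next hop R6.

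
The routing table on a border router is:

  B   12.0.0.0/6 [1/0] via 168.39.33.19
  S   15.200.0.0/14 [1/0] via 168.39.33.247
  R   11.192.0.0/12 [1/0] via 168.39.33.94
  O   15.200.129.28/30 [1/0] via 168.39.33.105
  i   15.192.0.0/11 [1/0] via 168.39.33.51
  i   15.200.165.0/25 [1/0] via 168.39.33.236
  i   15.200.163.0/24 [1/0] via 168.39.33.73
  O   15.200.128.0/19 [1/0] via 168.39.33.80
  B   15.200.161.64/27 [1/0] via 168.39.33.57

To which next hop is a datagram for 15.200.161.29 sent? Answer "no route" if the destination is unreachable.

168.39.33.247

Routes whose prefix contains 15.200.161.29:
  12.0.0.0/6 (12.0.0.0 - 15.255.255.255) -> 168.39.33.19
  15.192.0.0/11 (15.192.0.0 - 15.223.255.255) -> 168.39.33.51
  15.200.0.0/14 (15.200.0.0 - 15.203.255.255) -> 168.39.33.247
More-specific entries that do NOT match:
  15.200.129.28/30 (15.200.129.28 - 15.200.129.31) does not contain 15.200.161.29
  15.200.161.64/27 (15.200.161.64 - 15.200.161.95) does not contain 15.200.161.29
  15.200.165.0/25 (15.200.165.0 - 15.200.165.127) does not contain 15.200.161.29
  15.200.163.0/24 (15.200.163.0 - 15.200.163.255) does not contain 15.200.161.29
  15.200.128.0/19 (15.200.128.0 - 15.200.159.255) does not contain 15.200.161.29
Longest matching prefix is /14 -> next hop 168.39.33.247.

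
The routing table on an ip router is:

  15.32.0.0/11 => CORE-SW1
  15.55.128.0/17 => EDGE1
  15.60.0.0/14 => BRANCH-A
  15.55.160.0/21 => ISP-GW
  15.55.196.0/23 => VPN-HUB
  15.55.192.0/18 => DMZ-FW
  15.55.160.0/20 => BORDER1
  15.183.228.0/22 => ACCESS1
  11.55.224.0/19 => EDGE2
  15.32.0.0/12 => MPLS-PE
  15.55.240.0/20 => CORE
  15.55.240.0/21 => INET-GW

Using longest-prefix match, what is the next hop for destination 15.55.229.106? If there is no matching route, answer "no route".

Routes whose prefix contains 15.55.229.106:
  15.32.0.0/11 (15.32.0.0 - 15.63.255.255) -> CORE-SW1
  15.55.128.0/17 (15.55.128.0 - 15.55.255.255) -> EDGE1
  15.55.192.0/18 (15.55.192.0 - 15.55.255.255) -> DMZ-FW
More-specific entries that do NOT match:
  15.55.196.0/23 (15.55.196.0 - 15.55.197.255) does not contain 15.55.229.106
  15.183.228.0/22 (15.183.228.0 - 15.183.231.255) does not contain 15.55.229.106
  15.55.160.0/21 (15.55.160.0 - 15.55.167.255) does not contain 15.55.229.106
  15.55.240.0/21 (15.55.240.0 - 15.55.247.255) does not contain 15.55.229.106
  15.55.160.0/20 (15.55.160.0 - 15.55.175.255) does not contain 15.55.229.106
  15.55.240.0/20 (15.55.240.0 - 15.55.255.255) does not contain 15.55.229.106
  11.55.224.0/19 (11.55.224.0 - 11.55.255.255) does not contain 15.55.229.106
Longest matching prefix is /18 -> next hop DMZ-FW.

DMZ-FW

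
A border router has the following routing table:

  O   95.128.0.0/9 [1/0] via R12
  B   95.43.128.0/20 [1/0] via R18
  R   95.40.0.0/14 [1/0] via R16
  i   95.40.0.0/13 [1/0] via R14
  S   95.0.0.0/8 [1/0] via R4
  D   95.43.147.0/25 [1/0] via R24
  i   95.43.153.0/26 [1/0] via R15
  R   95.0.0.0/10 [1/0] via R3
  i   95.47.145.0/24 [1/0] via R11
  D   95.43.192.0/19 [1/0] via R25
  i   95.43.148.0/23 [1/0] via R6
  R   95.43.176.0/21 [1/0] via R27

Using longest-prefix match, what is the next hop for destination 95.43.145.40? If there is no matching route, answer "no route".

Routes whose prefix contains 95.43.145.40:
  95.0.0.0/8 (95.0.0.0 - 95.255.255.255) -> R4
  95.0.0.0/10 (95.0.0.0 - 95.63.255.255) -> R3
  95.40.0.0/13 (95.40.0.0 - 95.47.255.255) -> R14
  95.40.0.0/14 (95.40.0.0 - 95.43.255.255) -> R16
More-specific entries that do NOT match:
  95.43.153.0/26 (95.43.153.0 - 95.43.153.63) does not contain 95.43.145.40
  95.43.147.0/25 (95.43.147.0 - 95.43.147.127) does not contain 95.43.145.40
  95.47.145.0/24 (95.47.145.0 - 95.47.145.255) does not contain 95.43.145.40
  95.43.148.0/23 (95.43.148.0 - 95.43.149.255) does not contain 95.43.145.40
  95.43.176.0/21 (95.43.176.0 - 95.43.183.255) does not contain 95.43.145.40
  95.43.128.0/20 (95.43.128.0 - 95.43.143.255) does not contain 95.43.145.40
  95.43.192.0/19 (95.43.192.0 - 95.43.223.255) does not contain 95.43.145.40
Longest matching prefix is /14 -> next hop R16.

R16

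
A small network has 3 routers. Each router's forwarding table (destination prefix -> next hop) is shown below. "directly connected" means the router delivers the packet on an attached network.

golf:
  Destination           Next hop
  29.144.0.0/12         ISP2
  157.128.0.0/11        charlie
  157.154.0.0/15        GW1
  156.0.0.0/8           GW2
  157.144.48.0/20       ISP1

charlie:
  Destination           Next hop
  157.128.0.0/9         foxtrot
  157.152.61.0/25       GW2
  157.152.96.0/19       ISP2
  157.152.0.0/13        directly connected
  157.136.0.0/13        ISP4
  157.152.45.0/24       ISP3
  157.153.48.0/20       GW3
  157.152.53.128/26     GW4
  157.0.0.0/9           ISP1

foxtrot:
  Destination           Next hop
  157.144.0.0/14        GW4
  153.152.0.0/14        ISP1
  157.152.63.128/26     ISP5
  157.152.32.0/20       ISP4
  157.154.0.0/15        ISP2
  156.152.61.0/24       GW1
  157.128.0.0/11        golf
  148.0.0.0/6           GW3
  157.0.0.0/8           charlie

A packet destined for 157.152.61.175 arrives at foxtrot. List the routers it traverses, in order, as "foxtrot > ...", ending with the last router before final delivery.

foxtrot > golf > charlie

At foxtrot: longest match for 157.152.61.175 is 157.128.0.0/11 -> golf
At golf: longest match for 157.152.61.175 is 157.128.0.0/11 -> charlie
At charlie: longest match for 157.152.61.175 is 157.152.0.0/13 -> directly connected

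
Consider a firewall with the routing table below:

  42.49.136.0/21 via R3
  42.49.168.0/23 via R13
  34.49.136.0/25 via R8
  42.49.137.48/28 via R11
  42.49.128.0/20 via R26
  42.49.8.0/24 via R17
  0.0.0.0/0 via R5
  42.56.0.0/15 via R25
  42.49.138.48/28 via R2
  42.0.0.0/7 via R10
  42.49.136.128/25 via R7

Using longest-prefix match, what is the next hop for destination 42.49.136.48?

Routes whose prefix contains 42.49.136.48:
  0.0.0.0/0 (default, matches everything) -> R5
  42.0.0.0/7 (42.0.0.0 - 43.255.255.255) -> R10
  42.49.128.0/20 (42.49.128.0 - 42.49.143.255) -> R26
  42.49.136.0/21 (42.49.136.0 - 42.49.143.255) -> R3
More-specific entries that do NOT match:
  42.49.137.48/28 (42.49.137.48 - 42.49.137.63) does not contain 42.49.136.48
  42.49.138.48/28 (42.49.138.48 - 42.49.138.63) does not contain 42.49.136.48
  34.49.136.0/25 (34.49.136.0 - 34.49.136.127) does not contain 42.49.136.48
  42.49.136.128/25 (42.49.136.128 - 42.49.136.255) does not contain 42.49.136.48
  42.49.8.0/24 (42.49.8.0 - 42.49.8.255) does not contain 42.49.136.48
  42.49.168.0/23 (42.49.168.0 - 42.49.169.255) does not contain 42.49.136.48
Longest matching prefix is /21 -> next hop R3.

R3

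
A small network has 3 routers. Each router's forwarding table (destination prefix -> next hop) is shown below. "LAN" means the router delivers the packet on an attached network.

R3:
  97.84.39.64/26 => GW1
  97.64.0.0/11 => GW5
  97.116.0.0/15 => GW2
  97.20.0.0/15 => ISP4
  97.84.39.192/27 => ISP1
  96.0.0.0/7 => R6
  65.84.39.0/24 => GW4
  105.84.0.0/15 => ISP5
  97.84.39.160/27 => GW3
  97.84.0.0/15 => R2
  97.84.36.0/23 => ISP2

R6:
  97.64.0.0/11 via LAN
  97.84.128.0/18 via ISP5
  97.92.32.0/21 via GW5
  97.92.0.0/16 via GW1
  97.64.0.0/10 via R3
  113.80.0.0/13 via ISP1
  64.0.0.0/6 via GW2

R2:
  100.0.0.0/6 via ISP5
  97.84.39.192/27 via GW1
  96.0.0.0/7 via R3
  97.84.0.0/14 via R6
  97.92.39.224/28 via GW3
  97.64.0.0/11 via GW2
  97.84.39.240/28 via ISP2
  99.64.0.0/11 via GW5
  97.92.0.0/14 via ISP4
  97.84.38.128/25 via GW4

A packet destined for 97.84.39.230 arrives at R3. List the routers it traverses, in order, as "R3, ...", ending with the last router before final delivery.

At R3: longest match for 97.84.39.230 is 97.84.0.0/15 -> R2
At R2: longest match for 97.84.39.230 is 97.84.0.0/14 -> R6
At R6: longest match for 97.84.39.230 is 97.64.0.0/11 -> LAN

R3, R2, R6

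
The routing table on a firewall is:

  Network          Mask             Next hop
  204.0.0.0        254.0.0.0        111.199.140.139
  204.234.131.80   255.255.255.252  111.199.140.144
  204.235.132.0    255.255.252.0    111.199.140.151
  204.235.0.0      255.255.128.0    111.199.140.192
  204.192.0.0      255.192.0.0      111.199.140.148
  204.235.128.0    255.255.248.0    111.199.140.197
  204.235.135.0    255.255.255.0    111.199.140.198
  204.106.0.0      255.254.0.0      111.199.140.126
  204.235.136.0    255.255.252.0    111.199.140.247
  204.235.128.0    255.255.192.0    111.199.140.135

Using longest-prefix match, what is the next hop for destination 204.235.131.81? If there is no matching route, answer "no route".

111.199.140.197

Routes whose prefix contains 204.235.131.81:
  204.0.0.0/7 (204.0.0.0 - 205.255.255.255) -> 111.199.140.139
  204.192.0.0/10 (204.192.0.0 - 204.255.255.255) -> 111.199.140.148
  204.235.128.0/18 (204.235.128.0 - 204.235.191.255) -> 111.199.140.135
  204.235.128.0/21 (204.235.128.0 - 204.235.135.255) -> 111.199.140.197
More-specific entries that do NOT match:
  204.234.131.80/30 (204.234.131.80 - 204.234.131.83) does not contain 204.235.131.81
  204.235.135.0/24 (204.235.135.0 - 204.235.135.255) does not contain 204.235.131.81
  204.235.132.0/22 (204.235.132.0 - 204.235.135.255) does not contain 204.235.131.81
  204.235.136.0/22 (204.235.136.0 - 204.235.139.255) does not contain 204.235.131.81
Longest matching prefix is /21 -> next hop 111.199.140.197.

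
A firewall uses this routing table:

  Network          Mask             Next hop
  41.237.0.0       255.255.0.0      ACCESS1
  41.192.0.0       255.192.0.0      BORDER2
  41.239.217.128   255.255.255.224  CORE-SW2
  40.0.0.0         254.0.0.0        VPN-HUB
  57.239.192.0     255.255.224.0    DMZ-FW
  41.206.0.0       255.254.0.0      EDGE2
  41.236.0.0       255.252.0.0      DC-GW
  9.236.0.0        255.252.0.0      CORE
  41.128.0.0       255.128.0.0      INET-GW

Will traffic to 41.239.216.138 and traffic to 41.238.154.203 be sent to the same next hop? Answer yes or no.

yes

41.239.216.138: longest match 41.236.0.0/14 -> DC-GW
41.238.154.203: longest match 41.236.0.0/14 -> DC-GW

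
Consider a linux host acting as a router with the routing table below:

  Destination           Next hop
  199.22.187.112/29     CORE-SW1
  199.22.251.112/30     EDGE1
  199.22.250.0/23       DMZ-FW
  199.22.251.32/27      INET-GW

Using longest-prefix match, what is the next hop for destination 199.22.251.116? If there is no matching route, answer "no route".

DMZ-FW

Routes whose prefix contains 199.22.251.116:
  199.22.250.0/23 (199.22.250.0 - 199.22.251.255) -> DMZ-FW
More-specific entries that do NOT match:
  199.22.251.112/30 (199.22.251.112 - 199.22.251.115) does not contain 199.22.251.116
  199.22.187.112/29 (199.22.187.112 - 199.22.187.119) does not contain 199.22.251.116
  199.22.251.32/27 (199.22.251.32 - 199.22.251.63) does not contain 199.22.251.116
Longest matching prefix is /23 -> next hop DMZ-FW.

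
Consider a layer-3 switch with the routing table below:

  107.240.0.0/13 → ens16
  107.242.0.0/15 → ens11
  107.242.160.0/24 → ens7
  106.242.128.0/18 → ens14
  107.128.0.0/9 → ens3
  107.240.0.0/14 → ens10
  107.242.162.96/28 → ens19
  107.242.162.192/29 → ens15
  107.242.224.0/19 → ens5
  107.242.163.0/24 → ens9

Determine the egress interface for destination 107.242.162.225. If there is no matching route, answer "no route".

Routes whose prefix contains 107.242.162.225:
  107.128.0.0/9 (107.128.0.0 - 107.255.255.255) -> ens3
  107.240.0.0/13 (107.240.0.0 - 107.247.255.255) -> ens16
  107.240.0.0/14 (107.240.0.0 - 107.243.255.255) -> ens10
  107.242.0.0/15 (107.242.0.0 - 107.243.255.255) -> ens11
More-specific entries that do NOT match:
  107.242.162.192/29 (107.242.162.192 - 107.242.162.199) does not contain 107.242.162.225
  107.242.162.96/28 (107.242.162.96 - 107.242.162.111) does not contain 107.242.162.225
  107.242.160.0/24 (107.242.160.0 - 107.242.160.255) does not contain 107.242.162.225
  107.242.163.0/24 (107.242.163.0 - 107.242.163.255) does not contain 107.242.162.225
  107.242.224.0/19 (107.242.224.0 - 107.242.255.255) does not contain 107.242.162.225
  106.242.128.0/18 (106.242.128.0 - 106.242.191.255) does not contain 107.242.162.225
Longest matching prefix is /15 -> interface ens11.

ens11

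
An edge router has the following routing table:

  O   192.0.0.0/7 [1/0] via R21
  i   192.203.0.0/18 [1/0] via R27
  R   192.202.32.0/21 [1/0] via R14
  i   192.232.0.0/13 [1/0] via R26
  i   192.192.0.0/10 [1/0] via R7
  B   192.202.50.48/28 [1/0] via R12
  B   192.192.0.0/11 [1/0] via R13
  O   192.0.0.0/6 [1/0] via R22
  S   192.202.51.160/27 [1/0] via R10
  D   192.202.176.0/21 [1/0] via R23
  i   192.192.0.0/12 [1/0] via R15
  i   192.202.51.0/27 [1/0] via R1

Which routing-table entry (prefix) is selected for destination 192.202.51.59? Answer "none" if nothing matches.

192.192.0.0/12

Entries matching 192.202.51.59:
  192.0.0.0/6 (192.0.0.0 - 195.255.255.255)
  192.0.0.0/7 (192.0.0.0 - 193.255.255.255)
  192.192.0.0/10 (192.192.0.0 - 192.255.255.255)
  192.192.0.0/11 (192.192.0.0 - 192.223.255.255)
  192.192.0.0/12 (192.192.0.0 - 192.207.255.255)
Most specific is 192.192.0.0/12.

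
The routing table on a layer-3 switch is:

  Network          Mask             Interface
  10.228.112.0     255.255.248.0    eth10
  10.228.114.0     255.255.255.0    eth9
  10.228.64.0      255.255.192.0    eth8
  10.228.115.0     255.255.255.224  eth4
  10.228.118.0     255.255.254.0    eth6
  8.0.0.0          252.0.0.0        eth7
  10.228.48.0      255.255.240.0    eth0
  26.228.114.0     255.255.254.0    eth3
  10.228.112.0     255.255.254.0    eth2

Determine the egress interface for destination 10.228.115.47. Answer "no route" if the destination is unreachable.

Routes whose prefix contains 10.228.115.47:
  8.0.0.0/6 (8.0.0.0 - 11.255.255.255) -> eth7
  10.228.64.0/18 (10.228.64.0 - 10.228.127.255) -> eth8
  10.228.112.0/21 (10.228.112.0 - 10.228.119.255) -> eth10
More-specific entries that do NOT match:
  10.228.115.0/27 (10.228.115.0 - 10.228.115.31) does not contain 10.228.115.47
  10.228.114.0/24 (10.228.114.0 - 10.228.114.255) does not contain 10.228.115.47
  10.228.118.0/23 (10.228.118.0 - 10.228.119.255) does not contain 10.228.115.47
  26.228.114.0/23 (26.228.114.0 - 26.228.115.255) does not contain 10.228.115.47
  10.228.112.0/23 (10.228.112.0 - 10.228.113.255) does not contain 10.228.115.47
Longest matching prefix is /21 -> interface eth10.

eth10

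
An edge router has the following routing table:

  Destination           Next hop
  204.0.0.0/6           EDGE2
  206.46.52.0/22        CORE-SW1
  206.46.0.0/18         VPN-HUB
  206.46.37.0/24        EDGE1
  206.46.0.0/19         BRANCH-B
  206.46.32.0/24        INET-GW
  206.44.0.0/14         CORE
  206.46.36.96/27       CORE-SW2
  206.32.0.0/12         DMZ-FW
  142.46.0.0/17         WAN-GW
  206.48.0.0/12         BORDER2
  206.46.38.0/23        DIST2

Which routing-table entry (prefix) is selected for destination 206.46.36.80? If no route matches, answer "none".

Entries matching 206.46.36.80:
  204.0.0.0/6 (204.0.0.0 - 207.255.255.255)
  206.32.0.0/12 (206.32.0.0 - 206.47.255.255)
  206.44.0.0/14 (206.44.0.0 - 206.47.255.255)
  206.46.0.0/18 (206.46.0.0 - 206.46.63.255)
Most specific is 206.46.0.0/18.

206.46.0.0/18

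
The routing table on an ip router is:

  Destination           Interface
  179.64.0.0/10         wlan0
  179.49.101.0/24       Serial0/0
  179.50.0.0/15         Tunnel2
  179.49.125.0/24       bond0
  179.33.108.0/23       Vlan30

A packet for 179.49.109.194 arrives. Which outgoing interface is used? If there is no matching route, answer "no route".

No entry's prefix contains 179.49.109.194; there is no default route.

no route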